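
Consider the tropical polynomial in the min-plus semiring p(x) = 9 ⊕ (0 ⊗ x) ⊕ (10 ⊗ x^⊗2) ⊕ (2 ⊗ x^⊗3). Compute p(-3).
p(-3) = -7

A tropical monomial a ⊗ x^⊗i evaluates to a + i · x. Evaluating each term at x = -3:
  Term 0 contributes 9 + 0 · -3 = 9
  Term 1 contributes 0 + 1 · -3 = -3
  Term 2 contributes 10 + 2 · -3 = 4
  Term 3 contributes 2 + 3 · -3 = -7
p(-3) = ⊕ of these = min[9, -3, 4, -7] = -7.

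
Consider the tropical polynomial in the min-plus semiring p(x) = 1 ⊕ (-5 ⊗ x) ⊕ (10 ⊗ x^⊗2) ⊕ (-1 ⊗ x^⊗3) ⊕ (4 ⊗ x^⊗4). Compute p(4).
p(4) = -1

A tropical monomial a ⊗ x^⊗i evaluates to a + i · x. Evaluating each term at x = 4:
  Term 0 contributes 1 + 0 · 4 = 1
  Term 1 contributes -5 + 1 · 4 = -1
  Term 2 contributes 10 + 2 · 4 = 18
  Term 3 contributes -1 + 3 · 4 = 11
  Term 4 contributes 4 + 4 · 4 = 20
p(4) = ⊕ of these = min[1, -1, 18, 11, 20] = -1.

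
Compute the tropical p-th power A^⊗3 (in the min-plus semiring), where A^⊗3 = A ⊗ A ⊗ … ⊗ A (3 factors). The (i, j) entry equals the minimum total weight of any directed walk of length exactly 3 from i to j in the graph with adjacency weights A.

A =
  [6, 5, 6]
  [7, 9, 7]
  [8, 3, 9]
A^⊗3 =
  [16, 15, 16]
  [17, 16, 17]
  [16, 13, 16]

Each entry (A^⊗3)_ij equals the minimum over all length-3 walks i = v_0 → v_1 → … → v_3 = j of Σ_t A[v_t][v_{t+1}]. For example, for (i, j) = (0, 2) we minimise over 9 possible intermediate vertex sequences; the minimum is 16, attained along the walk 0 → 2 → 1 → 2.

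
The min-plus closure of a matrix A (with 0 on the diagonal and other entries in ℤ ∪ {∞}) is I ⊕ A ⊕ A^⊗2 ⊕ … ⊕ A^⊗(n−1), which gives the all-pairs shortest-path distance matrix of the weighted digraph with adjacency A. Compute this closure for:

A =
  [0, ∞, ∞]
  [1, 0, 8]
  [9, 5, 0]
Closure =
  [0, ∞, ∞]
  [1, 0, 8]
  [6, 5, 0]

This is the Floyd-Warshall all-pairs shortest-path computation. For each intermediate vertex k = 0, 1, …, 2, update dist[i][j] ← min(dist[i][j], dist[i][k] + dist[k][j]). The final matrix gives, for each (i, j), the minimum total weight of any directed path from i to j (possibly empty when i = j).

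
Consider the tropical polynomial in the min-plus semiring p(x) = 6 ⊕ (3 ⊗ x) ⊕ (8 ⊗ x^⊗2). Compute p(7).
p(7) = 6

A tropical monomial a ⊗ x^⊗i evaluates to a + i · x. Evaluating each term at x = 7:
  Term 0 contributes 6 + 0 · 7 = 6
  Term 1 contributes 3 + 1 · 7 = 10
  Term 2 contributes 8 + 2 · 7 = 22
p(7) = ⊕ of these = min[6, 10, 22] = 6.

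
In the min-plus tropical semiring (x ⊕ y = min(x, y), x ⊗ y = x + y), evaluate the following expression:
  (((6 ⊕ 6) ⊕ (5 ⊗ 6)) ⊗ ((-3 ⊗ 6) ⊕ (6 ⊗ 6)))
(((6 ⊕ 6) ⊕ (5 ⊗ 6)) ⊗ ((-3 ⊗ 6) ⊕ (6 ⊗ 6))) = 9

Expand innermost to outermost. Recall ⊕ takes the minimum of its arguments and ⊗ takes their sum. Working out the expression (((6 ⊕ 6) ⊕ (5 ⊗ 6)) ⊗ ((-3 ⊗ 6) ⊕ (6 ⊗ 6))) gives 9.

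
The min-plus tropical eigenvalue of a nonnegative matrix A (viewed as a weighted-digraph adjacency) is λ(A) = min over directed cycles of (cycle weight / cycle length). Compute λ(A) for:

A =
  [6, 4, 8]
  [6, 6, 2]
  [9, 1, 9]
λ(A) = 3/2

Enumerate directed cycles and compute their means (weight / length). Sample:
  cycle 0 → 0: weight = 6, length = 1, mean = 6/1 ≈ 6.000
  cycle 1 → 1: weight = 6, length = 1, mean = 6/1 ≈ 6.000
  cycle 2 → 2: weight = 9, length = 1, mean = 9/1 ≈ 9.000
  cycle 0 → 1 → 0: weight = 10, length = 2, mean = 10/2 ≈ 5.000
  cycle 0 → 2 → 0: weight = 17, length = 2, mean = 17/2 ≈ 8.500
  cycle 1 → 0 → 1: weight = 10, length = 2, mean = 10/2 ≈ 5.000
Minimum mean = 1.500, attained e.g. along the cycle 1 → 2 → 1 with weight 3 and length 2. So λ(A) = 3/2 = 3/2.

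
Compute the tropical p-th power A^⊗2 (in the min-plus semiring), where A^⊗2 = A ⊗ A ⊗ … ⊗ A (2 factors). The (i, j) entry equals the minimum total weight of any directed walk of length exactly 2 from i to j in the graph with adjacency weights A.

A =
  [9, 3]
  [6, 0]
A^⊗2 =
  [9, 3]
  [6, 0]

Each entry (A^⊗2)_ij equals the minimum over all length-2 walks i = v_0 → v_1 → … → v_2 = j of Σ_t A[v_t][v_{t+1}]. For example, for (i, j) = (0, 1) we minimise over 2 possible intermediate vertex sequences; the minimum is 3, attained along the walk 0 → 1 → 1.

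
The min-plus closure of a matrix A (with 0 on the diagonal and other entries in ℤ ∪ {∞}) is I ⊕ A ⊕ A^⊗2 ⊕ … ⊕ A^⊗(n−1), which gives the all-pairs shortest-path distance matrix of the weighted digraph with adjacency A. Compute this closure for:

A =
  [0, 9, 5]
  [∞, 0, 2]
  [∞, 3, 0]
Closure =
  [0, 8, 5]
  [∞, 0, 2]
  [∞, 3, 0]

This is the Floyd-Warshall all-pairs shortest-path computation. For each intermediate vertex k = 0, 1, …, 2, update dist[i][j] ← min(dist[i][j], dist[i][k] + dist[k][j]). The final matrix gives, for each (i, j), the minimum total weight of any directed path from i to j (possibly empty when i = j).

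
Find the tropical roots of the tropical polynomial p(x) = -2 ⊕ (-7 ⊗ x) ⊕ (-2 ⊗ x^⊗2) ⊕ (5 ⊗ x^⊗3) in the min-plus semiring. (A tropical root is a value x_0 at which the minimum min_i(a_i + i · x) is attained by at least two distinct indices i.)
Roots: {-7, -5, 5}

Each tropical root is a break point of the lower envelope of the lines y = a_i + i · x (there are 4 lines, with slopes 0, 1, ..., 3). Only the lines that attain the minimum somewhere contribute to roots; other lines are dominated. Here the surviving (envelope) indices are i = 3, i = 2, i = 1, i = 0.
Intersections between consecutive envelope lines give the roots: for adjacent envelope indices i < j the intersection is x = (a_i − a_j) / (j − i). Reading off the sorted break points: {-7, -5, 5}.
Verification: at each break x_0, at least two indices attain the minimum of min_i(a_i + i · x_0).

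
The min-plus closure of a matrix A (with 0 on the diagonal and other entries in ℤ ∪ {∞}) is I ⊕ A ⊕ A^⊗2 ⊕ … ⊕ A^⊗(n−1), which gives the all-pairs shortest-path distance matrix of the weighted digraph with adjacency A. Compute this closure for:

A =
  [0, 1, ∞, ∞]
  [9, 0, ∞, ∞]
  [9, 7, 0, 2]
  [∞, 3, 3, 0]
Closure =
  [0, 1, ∞, ∞]
  [9, 0, ∞, ∞]
  [9, 5, 0, 2]
  [12, 3, 3, 0]

This is the Floyd-Warshall all-pairs shortest-path computation. For each intermediate vertex k = 0, 1, …, 3, update dist[i][j] ← min(dist[i][j], dist[i][k] + dist[k][j]). The final matrix gives, for each (i, j), the minimum total weight of any directed path from i to j (possibly empty when i = j).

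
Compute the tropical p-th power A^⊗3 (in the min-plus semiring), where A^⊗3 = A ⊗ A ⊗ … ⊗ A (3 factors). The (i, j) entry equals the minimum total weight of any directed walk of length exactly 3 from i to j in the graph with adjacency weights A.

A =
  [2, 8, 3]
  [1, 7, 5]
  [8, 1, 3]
A^⊗3 =
  [5, 6, 7]
  [5, 5, 6]
  [4, 7, 5]

Each entry (A^⊗3)_ij equals the minimum over all length-3 walks i = v_0 → v_1 → … → v_3 = j of Σ_t A[v_t][v_{t+1}]. For example, for (i, j) = (0, 2) we minimise over 9 possible intermediate vertex sequences; the minimum is 7, attained along the walk 0 → 0 → 0 → 2.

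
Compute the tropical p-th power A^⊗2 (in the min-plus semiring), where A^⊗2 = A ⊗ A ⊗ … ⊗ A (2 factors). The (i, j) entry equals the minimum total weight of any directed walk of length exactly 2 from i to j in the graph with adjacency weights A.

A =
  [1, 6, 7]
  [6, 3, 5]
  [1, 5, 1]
A^⊗2 =
  [2, 7, 8]
  [6, 6, 6]
  [2, 6, 2]

Each entry (A^⊗2)_ij equals the minimum over all length-2 walks i = v_0 → v_1 → … → v_2 = j of Σ_t A[v_t][v_{t+1}]. For example, for (i, j) = (0, 2) we minimise over 3 possible intermediate vertex sequences; the minimum is 8, attained along the walk 0 → 0 → 2.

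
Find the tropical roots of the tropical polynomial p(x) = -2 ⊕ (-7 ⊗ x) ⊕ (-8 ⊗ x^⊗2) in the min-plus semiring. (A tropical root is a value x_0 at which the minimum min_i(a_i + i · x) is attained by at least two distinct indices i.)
Roots: {1, 5}

Each tropical root is a break point of the lower envelope of the lines y = a_i + i · x (there are 3 lines, with slopes 0, 1, ..., 2). Only the lines that attain the minimum somewhere contribute to roots; other lines are dominated. Here the surviving (envelope) indices are i = 2, i = 1, i = 0.
Intersections between consecutive envelope lines give the roots: for adjacent envelope indices i < j the intersection is x = (a_i − a_j) / (j − i). Reading off the sorted break points: {1, 5}.
Verification: at each break x_0, at least two indices attain the minimum of min_i(a_i + i · x_0).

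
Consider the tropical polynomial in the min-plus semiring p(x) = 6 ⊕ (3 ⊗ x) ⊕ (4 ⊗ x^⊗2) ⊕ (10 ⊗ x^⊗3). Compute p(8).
p(8) = 6

A tropical monomial a ⊗ x^⊗i evaluates to a + i · x. Evaluating each term at x = 8:
  Term 0 contributes 6 + 0 · 8 = 6
  Term 1 contributes 3 + 1 · 8 = 11
  Term 2 contributes 4 + 2 · 8 = 20
  Term 3 contributes 10 + 3 · 8 = 34
p(8) = ⊕ of these = min[6, 11, 20, 34] = 6.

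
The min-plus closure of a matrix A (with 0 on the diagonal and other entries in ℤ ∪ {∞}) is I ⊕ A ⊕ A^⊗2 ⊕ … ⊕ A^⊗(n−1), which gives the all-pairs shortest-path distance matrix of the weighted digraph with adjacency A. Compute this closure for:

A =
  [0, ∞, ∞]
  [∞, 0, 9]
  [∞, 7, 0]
Closure =
  [0, ∞, ∞]
  [∞, 0, 9]
  [∞, 7, 0]

This is the Floyd-Warshall all-pairs shortest-path computation. For each intermediate vertex k = 0, 1, …, 2, update dist[i][j] ← min(dist[i][j], dist[i][k] + dist[k][j]). The final matrix gives, for each (i, j), the minimum total weight of any directed path from i to j (possibly empty when i = j).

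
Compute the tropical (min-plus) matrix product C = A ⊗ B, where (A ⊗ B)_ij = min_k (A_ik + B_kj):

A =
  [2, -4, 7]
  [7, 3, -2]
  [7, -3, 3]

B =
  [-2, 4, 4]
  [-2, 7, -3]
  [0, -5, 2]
A ⊗ B =
  [-6, 2, -7]
  [-2, -7, 0]
  [-5, -2, -6]

Apply the min-plus product entry-by-entry:
  C[0][0] = min over k of (A[0][0] + B[0][0] = 2 + -2 = 0, A[0][1] + B[1][0] = -4 + -2 = -6, A[0][2] + B[2][0] = 7 + 0 = 7) = -6 (attained at k = 1)
  C[0][1] = min over k of (A[0][0] + B[0][1] = 2 + 4 = 6, A[0][1] + B[1][1] = -4 + 7 = 3, A[0][2] + B[2][1] = 7 + -5 = 2) = 2 (attained at k = 2)
  C[0][2] = min over k of (A[0][0] + B[0][2] = 2 + 4 = 6, A[0][1] + B[1][2] = -4 + -3 = -7, A[0][2] + B[2][2] = 7 + 2 = 9) = -7 (attained at k = 1)
  C[1][0] = min over k of (A[1][0] + B[0][0] = 7 + -2 = 5, A[1][1] + B[1][0] = 3 + -2 = 1, A[1][2] + B[2][0] = -2 + 0 = -2) = -2 (attained at k = 2)
  C[1][1] = min over k of (A[1][0] + B[0][1] = 7 + 4 = 11, A[1][1] + B[1][1] = 3 + 7 = 10, A[1][2] + B[2][1] = -2 + -5 = -7) = -7 (attained at k = 2)
  C[1][2] = min over k of (A[1][0] + B[0][2] = 7 + 4 = 11, A[1][1] + B[1][2] = 3 + -3 = 0, A[1][2] + B[2][2] = -2 + 2 = 0) = 0 (attained at k = 1)
  C[2][0] = min over k of (A[2][0] + B[0][0] = 7 + -2 = 5, A[2][1] + B[1][0] = -3 + -2 = -5, A[2][2] + B[2][0] = 3 + 0 = 3) = -5 (attained at k = 1)
  C[2][1] = min over k of (A[2][0] + B[0][1] = 7 + 4 = 11, A[2][1] + B[1][1] = -3 + 7 = 4, A[2][2] + B[2][1] = 3 + -5 = -2) = -2 (attained at k = 2)
  C[2][2] = min over k of (A[2][0] + B[0][2] = 7 + 4 = 11, A[2][1] + B[1][2] = -3 + -3 = -6, A[2][2] + B[2][2] = 3 + 2 = 5) = -6 (attained at k = 1)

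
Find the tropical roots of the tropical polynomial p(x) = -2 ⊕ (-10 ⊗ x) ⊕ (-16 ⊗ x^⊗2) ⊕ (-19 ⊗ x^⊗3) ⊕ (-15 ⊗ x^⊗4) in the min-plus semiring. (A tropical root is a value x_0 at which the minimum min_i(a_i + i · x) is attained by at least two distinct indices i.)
Roots: {-4, 3, 6, 8}

Each tropical root is a break point of the lower envelope of the lines y = a_i + i · x (there are 5 lines, with slopes 0, 1, ..., 4). Only the lines that attain the minimum somewhere contribute to roots; other lines are dominated. Here the surviving (envelope) indices are i = 4, i = 3, i = 2, i = 1, i = 0.
Intersections between consecutive envelope lines give the roots: for adjacent envelope indices i < j the intersection is x = (a_i − a_j) / (j − i). Reading off the sorted break points: {-4, 3, 6, 8}.
Verification: at each break x_0, at least two indices attain the minimum of min_i(a_i + i · x_0).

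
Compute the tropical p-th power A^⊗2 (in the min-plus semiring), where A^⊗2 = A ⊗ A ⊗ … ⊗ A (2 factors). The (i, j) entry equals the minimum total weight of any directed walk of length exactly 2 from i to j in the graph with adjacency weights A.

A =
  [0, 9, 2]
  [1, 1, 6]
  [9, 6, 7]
A^⊗2 =
  [0, 8, 2]
  [1, 2, 3]
  [7, 7, 11]

Each entry (A^⊗2)_ij equals the minimum over all length-2 walks i = v_0 → v_1 → … → v_2 = j of Σ_t A[v_t][v_{t+1}]. For example, for (i, j) = (0, 2) we minimise over 3 possible intermediate vertex sequences; the minimum is 2, attained along the walk 0 → 0 → 2.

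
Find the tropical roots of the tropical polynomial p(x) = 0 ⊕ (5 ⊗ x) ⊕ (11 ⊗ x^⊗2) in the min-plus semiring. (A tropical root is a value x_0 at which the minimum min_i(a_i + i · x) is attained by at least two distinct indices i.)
Roots: {-6, -5}

Each tropical root is a break point of the lower envelope of the lines y = a_i + i · x (there are 3 lines, with slopes 0, 1, ..., 2). Only the lines that attain the minimum somewhere contribute to roots; other lines are dominated. Here the surviving (envelope) indices are i = 2, i = 1, i = 0.
Intersections between consecutive envelope lines give the roots: for adjacent envelope indices i < j the intersection is x = (a_i − a_j) / (j − i). Reading off the sorted break points: {-6, -5}.
Verification: at each break x_0, at least two indices attain the minimum of min_i(a_i + i · x_0).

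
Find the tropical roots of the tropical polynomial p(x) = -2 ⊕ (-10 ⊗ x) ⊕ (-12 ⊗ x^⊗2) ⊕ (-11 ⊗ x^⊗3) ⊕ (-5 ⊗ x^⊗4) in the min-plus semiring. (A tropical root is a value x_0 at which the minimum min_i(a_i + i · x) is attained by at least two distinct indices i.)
Roots: {-6, -1, 2, 8}

Each tropical root is a break point of the lower envelope of the lines y = a_i + i · x (there are 5 lines, with slopes 0, 1, ..., 4). Only the lines that attain the minimum somewhere contribute to roots; other lines are dominated. Here the surviving (envelope) indices are i = 4, i = 3, i = 2, i = 1, i = 0.
Intersections between consecutive envelope lines give the roots: for adjacent envelope indices i < j the intersection is x = (a_i − a_j) / (j − i). Reading off the sorted break points: {-6, -1, 2, 8}.
Verification: at each break x_0, at least two indices attain the minimum of min_i(a_i + i · x_0).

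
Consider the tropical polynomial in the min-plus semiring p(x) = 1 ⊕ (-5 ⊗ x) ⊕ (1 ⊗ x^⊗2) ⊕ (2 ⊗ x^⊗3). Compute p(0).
p(0) = -5

A tropical monomial a ⊗ x^⊗i evaluates to a + i · x. Evaluating each term at x = 0:
  Term 0 contributes 1 + 0 · 0 = 1
  Term 1 contributes -5 + 1 · 0 = -5
  Term 2 contributes 1 + 2 · 0 = 1
  Term 3 contributes 2 + 3 · 0 = 2
p(0) = ⊕ of these = min[1, -5, 1, 2] = -5.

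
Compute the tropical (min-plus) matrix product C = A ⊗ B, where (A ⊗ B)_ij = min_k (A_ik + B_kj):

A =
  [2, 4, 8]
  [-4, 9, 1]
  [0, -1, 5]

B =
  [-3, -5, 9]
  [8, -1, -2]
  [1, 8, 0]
A ⊗ B =
  [-1, -3, 2]
  [-7, -9, 1]
  [-3, -5, -3]

Apply the min-plus product entry-by-entry:
  C[0][0] = min over k of (A[0][0] + B[0][0] = 2 + -3 = -1, A[0][1] + B[1][0] = 4 + 8 = 12, A[0][2] + B[2][0] = 8 + 1 = 9) = -1 (attained at k = 0)
  C[0][1] = min over k of (A[0][0] + B[0][1] = 2 + -5 = -3, A[0][1] + B[1][1] = 4 + -1 = 3, A[0][2] + B[2][1] = 8 + 8 = 16) = -3 (attained at k = 0)
  C[0][2] = min over k of (A[0][0] + B[0][2] = 2 + 9 = 11, A[0][1] + B[1][2] = 4 + -2 = 2, A[0][2] + B[2][2] = 8 + 0 = 8) = 2 (attained at k = 1)
  C[1][0] = min over k of (A[1][0] + B[0][0] = -4 + -3 = -7, A[1][1] + B[1][0] = 9 + 8 = 17, A[1][2] + B[2][0] = 1 + 1 = 2) = -7 (attained at k = 0)
  C[1][1] = min over k of (A[1][0] + B[0][1] = -4 + -5 = -9, A[1][1] + B[1][1] = 9 + -1 = 8, A[1][2] + B[2][1] = 1 + 8 = 9) = -9 (attained at k = 0)
  C[1][2] = min over k of (A[1][0] + B[0][2] = -4 + 9 = 5, A[1][1] + B[1][2] = 9 + -2 = 7, A[1][2] + B[2][2] = 1 + 0 = 1) = 1 (attained at k = 2)
  C[2][0] = min over k of (A[2][0] + B[0][0] = 0 + -3 = -3, A[2][1] + B[1][0] = -1 + 8 = 7, A[2][2] + B[2][0] = 5 + 1 = 6) = -3 (attained at k = 0)
  C[2][1] = min over k of (A[2][0] + B[0][1] = 0 + -5 = -5, A[2][1] + B[1][1] = -1 + -1 = -2, A[2][2] + B[2][1] = 5 + 8 = 13) = -5 (attained at k = 0)
  C[2][2] = min over k of (A[2][0] + B[0][2] = 0 + 9 = 9, A[2][1] + B[1][2] = -1 + -2 = -3, A[2][2] + B[2][2] = 5 + 0 = 5) = -3 (attained at k = 1)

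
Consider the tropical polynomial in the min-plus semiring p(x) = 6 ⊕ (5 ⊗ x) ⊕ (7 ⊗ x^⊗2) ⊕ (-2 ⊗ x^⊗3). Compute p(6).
p(6) = 6

A tropical monomial a ⊗ x^⊗i evaluates to a + i · x. Evaluating each term at x = 6:
  Term 0 contributes 6 + 0 · 6 = 6
  Term 1 contributes 5 + 1 · 6 = 11
  Term 2 contributes 7 + 2 · 6 = 19
  Term 3 contributes -2 + 3 · 6 = 16
p(6) = ⊕ of these = min[6, 11, 19, 16] = 6.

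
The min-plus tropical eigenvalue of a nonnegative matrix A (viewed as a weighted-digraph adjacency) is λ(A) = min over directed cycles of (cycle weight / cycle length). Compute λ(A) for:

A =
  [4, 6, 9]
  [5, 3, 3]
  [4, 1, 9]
λ(A) = 2

Enumerate directed cycles and compute their means (weight / length). Sample:
  cycle 0 → 0: weight = 4, length = 1, mean = 4/1 ≈ 4.000
  cycle 1 → 1: weight = 3, length = 1, mean = 3/1 ≈ 3.000
  cycle 2 → 2: weight = 9, length = 1, mean = 9/1 ≈ 9.000
  cycle 0 → 1 → 0: weight = 11, length = 2, mean = 11/2 ≈ 5.500
  cycle 0 → 2 → 0: weight = 13, length = 2, mean = 13/2 ≈ 6.500
  cycle 1 → 0 → 1: weight = 11, length = 2, mean = 11/2 ≈ 5.500
Minimum mean = 2.000, attained e.g. along the cycle 1 → 2 → 1 with weight 4 and length 2. So λ(A) = 4/2 = 2.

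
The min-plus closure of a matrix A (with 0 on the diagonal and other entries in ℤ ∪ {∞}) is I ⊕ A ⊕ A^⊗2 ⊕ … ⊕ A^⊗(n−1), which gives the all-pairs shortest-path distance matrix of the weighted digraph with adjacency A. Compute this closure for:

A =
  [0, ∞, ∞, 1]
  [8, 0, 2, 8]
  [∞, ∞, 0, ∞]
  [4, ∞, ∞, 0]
Closure =
  [0, ∞, ∞, 1]
  [8, 0, 2, 8]
  [∞, ∞, 0, ∞]
  [4, ∞, ∞, 0]

This is the Floyd-Warshall all-pairs shortest-path computation. For each intermediate vertex k = 0, 1, …, 3, update dist[i][j] ← min(dist[i][j], dist[i][k] + dist[k][j]). The final matrix gives, for each (i, j), the minimum total weight of any directed path from i to j (possibly empty when i = j).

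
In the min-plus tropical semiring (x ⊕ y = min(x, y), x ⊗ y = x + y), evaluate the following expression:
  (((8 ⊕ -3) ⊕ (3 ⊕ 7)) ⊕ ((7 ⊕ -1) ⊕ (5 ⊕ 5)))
(((8 ⊕ -3) ⊕ (3 ⊕ 7)) ⊕ ((7 ⊕ -1) ⊕ (5 ⊕ 5))) = -3

Expand innermost to outermost. Recall ⊕ takes the minimum of its arguments and ⊗ takes their sum. Working out the expression (((8 ⊕ -3) ⊕ (3 ⊕ 7)) ⊕ ((7 ⊕ -1) ⊕ (5 ⊕ 5))) gives -3.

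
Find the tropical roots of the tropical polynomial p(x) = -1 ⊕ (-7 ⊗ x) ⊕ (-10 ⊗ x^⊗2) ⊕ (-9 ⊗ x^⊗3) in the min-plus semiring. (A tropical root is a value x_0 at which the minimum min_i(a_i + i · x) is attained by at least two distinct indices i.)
Roots: {-1, 3, 6}

Each tropical root is a break point of the lower envelope of the lines y = a_i + i · x (there are 4 lines, with slopes 0, 1, ..., 3). Only the lines that attain the minimum somewhere contribute to roots; other lines are dominated. Here the surviving (envelope) indices are i = 3, i = 2, i = 1, i = 0.
Intersections between consecutive envelope lines give the roots: for adjacent envelope indices i < j the intersection is x = (a_i − a_j) / (j − i). Reading off the sorted break points: {-1, 3, 6}.
Verification: at each break x_0, at least two indices attain the minimum of min_i(a_i + i · x_0).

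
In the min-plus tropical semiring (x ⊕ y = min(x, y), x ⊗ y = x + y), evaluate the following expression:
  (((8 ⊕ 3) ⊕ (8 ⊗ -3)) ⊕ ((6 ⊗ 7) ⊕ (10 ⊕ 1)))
(((8 ⊕ 3) ⊕ (8 ⊗ -3)) ⊕ ((6 ⊗ 7) ⊕ (10 ⊕ 1))) = 1

Expand innermost to outermost. Recall ⊕ takes the minimum of its arguments and ⊗ takes their sum. Working out the expression (((8 ⊕ 3) ⊕ (8 ⊗ -3)) ⊕ ((6 ⊗ 7) ⊕ (10 ⊕ 1))) gives 1.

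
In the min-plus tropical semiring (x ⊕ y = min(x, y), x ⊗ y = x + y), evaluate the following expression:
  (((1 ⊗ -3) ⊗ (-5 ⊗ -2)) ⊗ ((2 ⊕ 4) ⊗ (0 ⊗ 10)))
(((1 ⊗ -3) ⊗ (-5 ⊗ -2)) ⊗ ((2 ⊕ 4) ⊗ (0 ⊗ 10))) = 3

Expand innermost to outermost. Recall ⊕ takes the minimum of its arguments and ⊗ takes their sum. Working out the expression (((1 ⊗ -3) ⊗ (-5 ⊗ -2)) ⊗ ((2 ⊕ 4) ⊗ (0 ⊗ 10))) gives 3.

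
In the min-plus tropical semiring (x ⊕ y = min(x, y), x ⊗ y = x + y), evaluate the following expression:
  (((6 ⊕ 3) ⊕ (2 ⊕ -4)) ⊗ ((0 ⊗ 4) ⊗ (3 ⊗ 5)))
(((6 ⊕ 3) ⊕ (2 ⊕ -4)) ⊗ ((0 ⊗ 4) ⊗ (3 ⊗ 5))) = 8

Expand innermost to outermost. Recall ⊕ takes the minimum of its arguments and ⊗ takes their sum. Working out the expression (((6 ⊕ 3) ⊕ (2 ⊕ -4)) ⊗ ((0 ⊗ 4) ⊗ (3 ⊗ 5))) gives 8.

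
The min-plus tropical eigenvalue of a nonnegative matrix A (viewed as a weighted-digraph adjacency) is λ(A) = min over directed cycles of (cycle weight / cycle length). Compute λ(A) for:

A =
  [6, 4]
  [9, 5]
λ(A) = 5

Enumerate directed cycles and compute their means (weight / length). Sample:
  cycle 0 → 0: weight = 6, length = 1, mean = 6/1 ≈ 6.000
  cycle 1 → 1: weight = 5, length = 1, mean = 5/1 ≈ 5.000
  cycle 0 → 1 → 0: weight = 13, length = 2, mean = 13/2 ≈ 6.500
  cycle 1 → 0 → 1: weight = 13, length = 2, mean = 13/2 ≈ 6.500
Minimum mean = 5.000, attained e.g. along the cycle 1 → 1 with weight 5 and length 1. So λ(A) = 5/1 = 5.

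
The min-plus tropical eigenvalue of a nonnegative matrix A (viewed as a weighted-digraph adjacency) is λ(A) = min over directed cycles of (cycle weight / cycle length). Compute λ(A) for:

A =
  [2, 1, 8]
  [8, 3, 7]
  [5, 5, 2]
λ(A) = 2

Enumerate directed cycles and compute their means (weight / length). Sample:
  cycle 0 → 0: weight = 2, length = 1, mean = 2/1 ≈ 2.000
  cycle 1 → 1: weight = 3, length = 1, mean = 3/1 ≈ 3.000
  cycle 2 → 2: weight = 2, length = 1, mean = 2/1 ≈ 2.000
  cycle 0 → 1 → 0: weight = 9, length = 2, mean = 9/2 ≈ 4.500
  cycle 0 → 2 → 0: weight = 13, length = 2, mean = 13/2 ≈ 6.500
  cycle 1 → 0 → 1: weight = 9, length = 2, mean = 9/2 ≈ 4.500
Minimum mean = 2.000, attained e.g. along the cycle 0 → 0 with weight 2 and length 1. So λ(A) = 2/1 = 2.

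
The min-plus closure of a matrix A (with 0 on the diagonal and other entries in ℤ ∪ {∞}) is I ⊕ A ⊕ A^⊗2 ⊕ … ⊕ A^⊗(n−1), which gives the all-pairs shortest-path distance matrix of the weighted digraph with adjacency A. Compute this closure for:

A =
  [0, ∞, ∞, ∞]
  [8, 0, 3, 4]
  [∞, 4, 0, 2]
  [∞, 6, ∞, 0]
Closure =
  [0, ∞, ∞, ∞]
  [8, 0, 3, 4]
  [12, 4, 0, 2]
  [14, 6, 9, 0]

This is the Floyd-Warshall all-pairs shortest-path computation. For each intermediate vertex k = 0, 1, …, 3, update dist[i][j] ← min(dist[i][j], dist[i][k] + dist[k][j]). The final matrix gives, for each (i, j), the minimum total weight of any directed path from i to j (possibly empty when i = j).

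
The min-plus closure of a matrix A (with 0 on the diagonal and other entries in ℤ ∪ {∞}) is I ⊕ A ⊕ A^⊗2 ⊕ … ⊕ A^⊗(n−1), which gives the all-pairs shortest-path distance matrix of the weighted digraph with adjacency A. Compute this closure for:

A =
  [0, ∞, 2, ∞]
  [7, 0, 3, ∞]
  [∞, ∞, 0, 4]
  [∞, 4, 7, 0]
Closure =
  [0, 10, 2, 6]
  [7, 0, 3, 7]
  [15, 8, 0, 4]
  [11, 4, 7, 0]

This is the Floyd-Warshall all-pairs shortest-path computation. For each intermediate vertex k = 0, 1, …, 3, update dist[i][j] ← min(dist[i][j], dist[i][k] + dist[k][j]). The final matrix gives, for each (i, j), the minimum total weight of any directed path from i to j (possibly empty when i = j).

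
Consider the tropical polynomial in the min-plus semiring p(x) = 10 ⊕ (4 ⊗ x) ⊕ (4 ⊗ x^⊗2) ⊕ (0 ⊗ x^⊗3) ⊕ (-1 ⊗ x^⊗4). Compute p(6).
p(6) = 10

A tropical monomial a ⊗ x^⊗i evaluates to a + i · x. Evaluating each term at x = 6:
  Term 0 contributes 10 + 0 · 6 = 10
  Term 1 contributes 4 + 1 · 6 = 10
  Term 2 contributes 4 + 2 · 6 = 16
  Term 3 contributes 0 + 3 · 6 = 18
  Term 4 contributes -1 + 4 · 6 = 23
p(6) = ⊕ of these = min[10, 10, 16, 18, 23] = 10.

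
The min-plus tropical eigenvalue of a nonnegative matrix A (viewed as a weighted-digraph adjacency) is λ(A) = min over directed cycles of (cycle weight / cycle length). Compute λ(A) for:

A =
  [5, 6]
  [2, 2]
λ(A) = 2

Enumerate directed cycles and compute their means (weight / length). Sample:
  cycle 0 → 0: weight = 5, length = 1, mean = 5/1 ≈ 5.000
  cycle 1 → 1: weight = 2, length = 1, mean = 2/1 ≈ 2.000
  cycle 0 → 1 → 0: weight = 8, length = 2, mean = 8/2 ≈ 4.000
  cycle 1 → 0 → 1: weight = 8, length = 2, mean = 8/2 ≈ 4.000
Minimum mean = 2.000, attained e.g. along the cycle 1 → 1 with weight 2 and length 1. So λ(A) = 2/1 = 2.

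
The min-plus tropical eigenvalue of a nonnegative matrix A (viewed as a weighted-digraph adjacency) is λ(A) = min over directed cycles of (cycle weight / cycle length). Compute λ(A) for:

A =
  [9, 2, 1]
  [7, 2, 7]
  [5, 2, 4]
λ(A) = 2

Enumerate directed cycles and compute their means (weight / length). Sample:
  cycle 0 → 0: weight = 9, length = 1, mean = 9/1 ≈ 9.000
  cycle 1 → 1: weight = 2, length = 1, mean = 2/1 ≈ 2.000
  cycle 2 → 2: weight = 4, length = 1, mean = 4/1 ≈ 4.000
  cycle 0 → 1 → 0: weight = 9, length = 2, mean = 9/2 ≈ 4.500
  cycle 0 → 2 → 0: weight = 6, length = 2, mean = 6/2 ≈ 3.000
  cycle 1 → 0 → 1: weight = 9, length = 2, mean = 9/2 ≈ 4.500
Minimum mean = 2.000, attained e.g. along the cycle 1 → 1 with weight 2 and length 1. So λ(A) = 2/1 = 2.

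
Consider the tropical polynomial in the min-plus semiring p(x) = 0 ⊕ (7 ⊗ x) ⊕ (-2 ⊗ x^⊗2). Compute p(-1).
p(-1) = -4

A tropical monomial a ⊗ x^⊗i evaluates to a + i · x. Evaluating each term at x = -1:
  Term 0 contributes 0 + 0 · -1 = 0
  Term 1 contributes 7 + 1 · -1 = 6
  Term 2 contributes -2 + 2 · -1 = -4
p(-1) = ⊕ of these = min[0, 6, -4] = -4.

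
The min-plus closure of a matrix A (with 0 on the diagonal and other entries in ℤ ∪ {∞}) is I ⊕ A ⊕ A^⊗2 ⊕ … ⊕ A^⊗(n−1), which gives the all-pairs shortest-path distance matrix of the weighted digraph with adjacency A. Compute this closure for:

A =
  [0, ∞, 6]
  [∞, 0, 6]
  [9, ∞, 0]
Closure =
  [0, ∞, 6]
  [15, 0, 6]
  [9, ∞, 0]

This is the Floyd-Warshall all-pairs shortest-path computation. For each intermediate vertex k = 0, 1, …, 2, update dist[i][j] ← min(dist[i][j], dist[i][k] + dist[k][j]). The final matrix gives, for each (i, j), the minimum total weight of any directed path from i to j (possibly empty when i = j).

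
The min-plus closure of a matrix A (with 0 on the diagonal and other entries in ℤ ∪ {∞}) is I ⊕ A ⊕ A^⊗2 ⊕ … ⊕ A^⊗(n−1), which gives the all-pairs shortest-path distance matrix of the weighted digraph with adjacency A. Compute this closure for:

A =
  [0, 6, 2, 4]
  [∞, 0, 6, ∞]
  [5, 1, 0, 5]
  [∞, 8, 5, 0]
Closure =
  [0, 3, 2, 4]
  [11, 0, 6, 11]
  [5, 1, 0, 5]
  [10, 6, 5, 0]

This is the Floyd-Warshall all-pairs shortest-path computation. For each intermediate vertex k = 0, 1, …, 3, update dist[i][j] ← min(dist[i][j], dist[i][k] + dist[k][j]). The final matrix gives, for each (i, j), the minimum total weight of any directed path from i to j (possibly empty when i = j).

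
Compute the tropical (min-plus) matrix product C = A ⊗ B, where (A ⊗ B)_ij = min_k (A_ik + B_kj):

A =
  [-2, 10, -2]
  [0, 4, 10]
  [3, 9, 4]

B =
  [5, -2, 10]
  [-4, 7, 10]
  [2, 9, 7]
A ⊗ B =
  [0, -4, 5]
  [0, -2, 10]
  [5, 1, 11]

Apply the min-plus product entry-by-entry:
  C[0][0] = min over k of (A[0][0] + B[0][0] = -2 + 5 = 3, A[0][1] + B[1][0] = 10 + -4 = 6, A[0][2] + B[2][0] = -2 + 2 = 0) = 0 (attained at k = 2)
  C[0][1] = min over k of (A[0][0] + B[0][1] = -2 + -2 = -4, A[0][1] + B[1][1] = 10 + 7 = 17, A[0][2] + B[2][1] = -2 + 9 = 7) = -4 (attained at k = 0)
  C[0][2] = min over k of (A[0][0] + B[0][2] = -2 + 10 = 8, A[0][1] + B[1][2] = 10 + 10 = 20, A[0][2] + B[2][2] = -2 + 7 = 5) = 5 (attained at k = 2)
  C[1][0] = min over k of (A[1][0] + B[0][0] = 0 + 5 = 5, A[1][1] + B[1][0] = 4 + -4 = 0, A[1][2] + B[2][0] = 10 + 2 = 12) = 0 (attained at k = 1)
  C[1][1] = min over k of (A[1][0] + B[0][1] = 0 + -2 = -2, A[1][1] + B[1][1] = 4 + 7 = 11, A[1][2] + B[2][1] = 10 + 9 = 19) = -2 (attained at k = 0)
  C[1][2] = min over k of (A[1][0] + B[0][2] = 0 + 10 = 10, A[1][1] + B[1][2] = 4 + 10 = 14, A[1][2] + B[2][2] = 10 + 7 = 17) = 10 (attained at k = 0)
  C[2][0] = min over k of (A[2][0] + B[0][0] = 3 + 5 = 8, A[2][1] + B[1][0] = 9 + -4 = 5, A[2][2] + B[2][0] = 4 + 2 = 6) = 5 (attained at k = 1)
  C[2][1] = min over k of (A[2][0] + B[0][1] = 3 + -2 = 1, A[2][1] + B[1][1] = 9 + 7 = 16, A[2][2] + B[2][1] = 4 + 9 = 13) = 1 (attained at k = 0)
  C[2][2] = min over k of (A[2][0] + B[0][2] = 3 + 10 = 13, A[2][1] + B[1][2] = 9 + 10 = 19, A[2][2] + B[2][2] = 4 + 7 = 11) = 11 (attained at k = 2)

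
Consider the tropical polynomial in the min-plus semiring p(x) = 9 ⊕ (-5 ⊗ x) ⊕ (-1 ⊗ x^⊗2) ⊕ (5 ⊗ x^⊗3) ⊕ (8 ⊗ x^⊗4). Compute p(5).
p(5) = 0

A tropical monomial a ⊗ x^⊗i evaluates to a + i · x. Evaluating each term at x = 5:
  Term 0 contributes 9 + 0 · 5 = 9
  Term 1 contributes -5 + 1 · 5 = 0
  Term 2 contributes -1 + 2 · 5 = 9
  Term 3 contributes 5 + 3 · 5 = 20
  Term 4 contributes 8 + 4 · 5 = 28
p(5) = ⊕ of these = min[9, 0, 9, 20, 28] = 0.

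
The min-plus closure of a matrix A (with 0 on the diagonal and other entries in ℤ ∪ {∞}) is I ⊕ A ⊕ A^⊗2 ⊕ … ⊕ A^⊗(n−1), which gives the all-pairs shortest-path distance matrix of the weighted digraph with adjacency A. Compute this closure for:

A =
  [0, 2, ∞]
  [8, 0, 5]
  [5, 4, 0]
Closure =
  [0, 2, 7]
  [8, 0, 5]
  [5, 4, 0]

This is the Floyd-Warshall all-pairs shortest-path computation. For each intermediate vertex k = 0, 1, …, 2, update dist[i][j] ← min(dist[i][j], dist[i][k] + dist[k][j]). The final matrix gives, for each (i, j), the minimum total weight of any directed path from i to j (possibly empty when i = j).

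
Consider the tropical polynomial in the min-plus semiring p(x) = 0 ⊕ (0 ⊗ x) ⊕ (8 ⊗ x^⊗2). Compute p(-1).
p(-1) = -1

A tropical monomial a ⊗ x^⊗i evaluates to a + i · x. Evaluating each term at x = -1:
  Term 0 contributes 0 + 0 · -1 = 0
  Term 1 contributes 0 + 1 · -1 = -1
  Term 2 contributes 8 + 2 · -1 = 6
p(-1) = ⊕ of these = min[0, -1, 6] = -1.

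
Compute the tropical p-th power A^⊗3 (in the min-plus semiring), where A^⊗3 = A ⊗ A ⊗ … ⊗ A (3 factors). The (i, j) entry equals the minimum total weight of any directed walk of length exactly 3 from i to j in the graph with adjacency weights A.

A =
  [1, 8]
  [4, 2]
A^⊗3 =
  [3, 10]
  [6, 6]

Each entry (A^⊗3)_ij equals the minimum over all length-3 walks i = v_0 → v_1 → … → v_3 = j of Σ_t A[v_t][v_{t+1}]. For example, for (i, j) = (0, 1) we minimise over 4 possible intermediate vertex sequences; the minimum is 10, attained along the walk 0 → 0 → 0 → 1.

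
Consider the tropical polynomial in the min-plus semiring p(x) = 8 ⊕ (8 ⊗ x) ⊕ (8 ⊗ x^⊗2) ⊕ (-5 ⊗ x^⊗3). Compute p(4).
p(4) = 7

A tropical monomial a ⊗ x^⊗i evaluates to a + i · x. Evaluating each term at x = 4:
  Term 0 contributes 8 + 0 · 4 = 8
  Term 1 contributes 8 + 1 · 4 = 12
  Term 2 contributes 8 + 2 · 4 = 16
  Term 3 contributes -5 + 3 · 4 = 7
p(4) = ⊕ of these = min[8, 12, 16, 7] = 7.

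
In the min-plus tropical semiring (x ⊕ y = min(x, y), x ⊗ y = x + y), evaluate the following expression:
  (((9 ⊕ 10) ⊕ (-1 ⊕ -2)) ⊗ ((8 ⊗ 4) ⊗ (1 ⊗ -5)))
(((9 ⊕ 10) ⊕ (-1 ⊕ -2)) ⊗ ((8 ⊗ 4) ⊗ (1 ⊗ -5))) = 6

Expand innermost to outermost. Recall ⊕ takes the minimum of its arguments and ⊗ takes their sum. Working out the expression (((9 ⊕ 10) ⊕ (-1 ⊕ -2)) ⊗ ((8 ⊗ 4) ⊗ (1 ⊗ -5))) gives 6.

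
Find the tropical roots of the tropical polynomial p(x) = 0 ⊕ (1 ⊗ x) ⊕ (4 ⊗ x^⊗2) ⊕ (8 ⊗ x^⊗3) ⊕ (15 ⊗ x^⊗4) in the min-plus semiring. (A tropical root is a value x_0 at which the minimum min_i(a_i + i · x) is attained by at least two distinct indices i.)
Roots: {-7, -4, -3, -1}

Each tropical root is a break point of the lower envelope of the lines y = a_i + i · x (there are 5 lines, with slopes 0, 1, ..., 4). Only the lines that attain the minimum somewhere contribute to roots; other lines are dominated. Here the surviving (envelope) indices are i = 4, i = 3, i = 2, i = 1, i = 0.
Intersections between consecutive envelope lines give the roots: for adjacent envelope indices i < j the intersection is x = (a_i − a_j) / (j − i). Reading off the sorted break points: {-7, -4, -3, -1}.
Verification: at each break x_0, at least two indices attain the minimum of min_i(a_i + i · x_0).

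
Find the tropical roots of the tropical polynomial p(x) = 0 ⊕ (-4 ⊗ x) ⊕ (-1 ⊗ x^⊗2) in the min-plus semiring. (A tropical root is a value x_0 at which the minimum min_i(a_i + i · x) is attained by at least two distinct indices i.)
Roots: {-3, 4}

Each tropical root is a break point of the lower envelope of the lines y = a_i + i · x (there are 3 lines, with slopes 0, 1, ..., 2). Only the lines that attain the minimum somewhere contribute to roots; other lines are dominated. Here the surviving (envelope) indices are i = 2, i = 1, i = 0.
Intersections between consecutive envelope lines give the roots: for adjacent envelope indices i < j the intersection is x = (a_i − a_j) / (j − i). Reading off the sorted break points: {-3, 4}.
Verification: at each break x_0, at least two indices attain the minimum of min_i(a_i + i · x_0).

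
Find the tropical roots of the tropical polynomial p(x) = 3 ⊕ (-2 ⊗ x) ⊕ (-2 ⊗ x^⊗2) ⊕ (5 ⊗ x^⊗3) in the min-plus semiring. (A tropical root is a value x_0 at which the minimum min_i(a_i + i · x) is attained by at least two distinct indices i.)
Roots: {-7, 0, 5}

Each tropical root is a break point of the lower envelope of the lines y = a_i + i · x (there are 4 lines, with slopes 0, 1, ..., 3). Only the lines that attain the minimum somewhere contribute to roots; other lines are dominated. Here the surviving (envelope) indices are i = 3, i = 2, i = 1, i = 0.
Intersections between consecutive envelope lines give the roots: for adjacent envelope indices i < j the intersection is x = (a_i − a_j) / (j − i). Reading off the sorted break points: {-7, 0, 5}.
Verification: at each break x_0, at least two indices attain the minimum of min_i(a_i + i · x_0).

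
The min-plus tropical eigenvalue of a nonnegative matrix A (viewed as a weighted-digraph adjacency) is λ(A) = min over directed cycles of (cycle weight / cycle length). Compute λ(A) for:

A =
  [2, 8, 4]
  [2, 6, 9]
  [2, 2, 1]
λ(A) = 1

Enumerate directed cycles and compute their means (weight / length). Sample:
  cycle 0 → 0: weight = 2, length = 1, mean = 2/1 ≈ 2.000
  cycle 1 → 1: weight = 6, length = 1, mean = 6/1 ≈ 6.000
  cycle 2 → 2: weight = 1, length = 1, mean = 1/1 ≈ 1.000
  cycle 0 → 1 → 0: weight = 10, length = 2, mean = 10/2 ≈ 5.000
  cycle 0 → 2 → 0: weight = 6, length = 2, mean = 6/2 ≈ 3.000
  cycle 1 → 0 → 1: weight = 10, length = 2, mean = 10/2 ≈ 5.000
Minimum mean = 1.000, attained e.g. along the cycle 2 → 2 with weight 1 and length 1. So λ(A) = 1/1 = 1.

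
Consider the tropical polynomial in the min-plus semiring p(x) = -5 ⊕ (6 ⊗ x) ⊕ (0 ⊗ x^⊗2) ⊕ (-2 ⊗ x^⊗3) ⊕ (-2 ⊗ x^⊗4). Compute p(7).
p(7) = -5

A tropical monomial a ⊗ x^⊗i evaluates to a + i · x. Evaluating each term at x = 7:
  Term 0 contributes -5 + 0 · 7 = -5
  Term 1 contributes 6 + 1 · 7 = 13
  Term 2 contributes 0 + 2 · 7 = 14
  Term 3 contributes -2 + 3 · 7 = 19
  Term 4 contributes -2 + 4 · 7 = 26
p(7) = ⊕ of these = min[-5, 13, 14, 19, 26] = -5.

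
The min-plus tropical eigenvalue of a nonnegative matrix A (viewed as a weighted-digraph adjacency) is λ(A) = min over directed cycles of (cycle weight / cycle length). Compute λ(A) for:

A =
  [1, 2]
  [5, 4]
λ(A) = 1

Enumerate directed cycles and compute their means (weight / length). Sample:
  cycle 0 → 0: weight = 1, length = 1, mean = 1/1 ≈ 1.000
  cycle 1 → 1: weight = 4, length = 1, mean = 4/1 ≈ 4.000
  cycle 0 → 1 → 0: weight = 7, length = 2, mean = 7/2 ≈ 3.500
  cycle 1 → 0 → 1: weight = 7, length = 2, mean = 7/2 ≈ 3.500
Minimum mean = 1.000, attained e.g. along the cycle 0 → 0 with weight 1 and length 1. So λ(A) = 1/1 = 1.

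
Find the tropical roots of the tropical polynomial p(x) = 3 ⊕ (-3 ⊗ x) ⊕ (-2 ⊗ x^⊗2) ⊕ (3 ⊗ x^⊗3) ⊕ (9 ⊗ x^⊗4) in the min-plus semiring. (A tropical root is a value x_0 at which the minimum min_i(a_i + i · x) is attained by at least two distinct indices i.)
Roots: {-6, -5, -1, 6}

Each tropical root is a break point of the lower envelope of the lines y = a_i + i · x (there are 5 lines, with slopes 0, 1, ..., 4). Only the lines that attain the minimum somewhere contribute to roots; other lines are dominated. Here the surviving (envelope) indices are i = 4, i = 3, i = 2, i = 1, i = 0.
Intersections between consecutive envelope lines give the roots: for adjacent envelope indices i < j the intersection is x = (a_i − a_j) / (j − i). Reading off the sorted break points: {-6, -5, -1, 6}.
Verification: at each break x_0, at least two indices attain the minimum of min_i(a_i + i · x_0).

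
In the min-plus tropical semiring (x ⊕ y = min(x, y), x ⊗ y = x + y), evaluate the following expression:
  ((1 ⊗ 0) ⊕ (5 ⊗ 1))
((1 ⊗ 0) ⊕ (5 ⊗ 1)) = 1

Expand innermost to outermost. Recall ⊕ takes the minimum of its arguments and ⊗ takes their sum. Working out the expression ((1 ⊗ 0) ⊕ (5 ⊗ 1)) gives 1.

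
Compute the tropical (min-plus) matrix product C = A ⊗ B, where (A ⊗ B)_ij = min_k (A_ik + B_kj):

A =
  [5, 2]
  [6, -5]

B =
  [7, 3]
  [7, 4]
A ⊗ B =
  [9, 6]
  [2, -1]

Apply the min-plus product entry-by-entry:
  C[0][0] = min over k of (A[0][0] + B[0][0] = 5 + 7 = 12, A[0][1] + B[1][0] = 2 + 7 = 9) = 9 (attained at k = 1)
  C[0][1] = min over k of (A[0][0] + B[0][1] = 5 + 3 = 8, A[0][1] + B[1][1] = 2 + 4 = 6) = 6 (attained at k = 1)
  C[1][0] = min over k of (A[1][0] + B[0][0] = 6 + 7 = 13, A[1][1] + B[1][0] = -5 + 7 = 2) = 2 (attained at k = 1)
  C[1][1] = min over k of (A[1][0] + B[0][1] = 6 + 3 = 9, A[1][1] + B[1][1] = -5 + 4 = -1) = -1 (attained at k = 1)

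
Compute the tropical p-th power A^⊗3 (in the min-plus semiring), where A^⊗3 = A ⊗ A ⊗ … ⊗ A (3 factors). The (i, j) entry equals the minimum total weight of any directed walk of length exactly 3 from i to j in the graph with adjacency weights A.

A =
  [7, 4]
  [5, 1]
A^⊗3 =
  [10, 6]
  [7, 3]

Each entry (A^⊗3)_ij equals the minimum over all length-3 walks i = v_0 → v_1 → … → v_3 = j of Σ_t A[v_t][v_{t+1}]. For example, for (i, j) = (0, 1) we minimise over 4 possible intermediate vertex sequences; the minimum is 6, attained along the walk 0 → 1 → 1 → 1.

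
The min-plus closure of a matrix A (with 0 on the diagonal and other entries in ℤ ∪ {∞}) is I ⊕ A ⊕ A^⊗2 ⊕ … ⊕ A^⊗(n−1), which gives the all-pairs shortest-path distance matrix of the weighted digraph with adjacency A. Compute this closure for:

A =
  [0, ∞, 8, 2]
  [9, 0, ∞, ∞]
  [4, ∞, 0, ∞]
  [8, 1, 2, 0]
Closure =
  [0, 3, 4, 2]
  [9, 0, 13, 11]
  [4, 7, 0, 6]
  [6, 1, 2, 0]

This is the Floyd-Warshall all-pairs shortest-path computation. For each intermediate vertex k = 0, 1, …, 3, update dist[i][j] ← min(dist[i][j], dist[i][k] + dist[k][j]). The final matrix gives, for each (i, j), the minimum total weight of any directed path from i to j (possibly empty when i = j).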